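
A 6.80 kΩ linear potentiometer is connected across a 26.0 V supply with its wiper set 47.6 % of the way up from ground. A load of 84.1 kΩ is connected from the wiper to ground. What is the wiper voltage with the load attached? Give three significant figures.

The wiper splits the pot into (1−α)R = 3.563 kΩ above and αR = 3.237 kΩ below.
Lower section ‖ load = 3.117 kΩ.
V_wiper = 26.0 × 3.117/(3.563 + 3.117) = 12.1 V.

V ≈ 12.1 V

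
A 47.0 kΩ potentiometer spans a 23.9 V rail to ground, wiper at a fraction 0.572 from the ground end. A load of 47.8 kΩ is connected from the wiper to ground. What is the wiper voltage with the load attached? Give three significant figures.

The wiper splits the pot into (1−α)R = 20.12 kΩ above and αR = 26.88 kΩ below.
Lower section ‖ load = 17.21 kΩ.
V_wiper = 23.9 × 17.21/(20.12 + 17.21) = 11.0 V.

V ≈ 11.0 V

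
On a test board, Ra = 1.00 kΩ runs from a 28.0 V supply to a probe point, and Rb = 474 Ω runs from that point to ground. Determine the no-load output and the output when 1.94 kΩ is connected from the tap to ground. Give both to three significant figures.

Unloaded: 9.00 V; loaded: 7.72 V

Open-circuit: V = 28.0 × 474/(1000 + 474) = 9.00 V.
With the load, Rb becomes Rb‖R_L = 380.9 Ω, so V = 28.0 × 380.9/1381 = 7.72 V.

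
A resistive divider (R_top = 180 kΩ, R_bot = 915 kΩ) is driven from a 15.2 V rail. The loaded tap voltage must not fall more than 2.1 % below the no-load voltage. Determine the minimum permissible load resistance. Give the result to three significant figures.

Output resistance R_th = R_top‖R_bot = (180 × 915)/1095 = 150.4 kΩ.
The fractional drop is R_th/(R_th + R_L); requiring this ≤ 0.0210 gives R_L ≥ R_th(1/0.0210 − 1) = 150.4 × 46.62 = 7.01 MΩ.

R_L(min) ≈ 7.01 MΩ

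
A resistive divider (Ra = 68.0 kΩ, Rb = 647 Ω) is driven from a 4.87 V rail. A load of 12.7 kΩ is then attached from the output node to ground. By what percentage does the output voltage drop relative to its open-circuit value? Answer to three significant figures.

The divider's output (Thévenin) resistance is Ra‖Rb = 640.9 Ω.
Fractional drop under load = R_th/(R_th + R_L) = 640.9 / (640.9 + 12700) = 0.04804.
So the output falls by 4.80 %.

4.80 %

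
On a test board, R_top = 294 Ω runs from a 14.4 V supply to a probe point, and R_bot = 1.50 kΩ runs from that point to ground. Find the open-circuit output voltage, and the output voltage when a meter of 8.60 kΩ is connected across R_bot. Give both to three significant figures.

Open-circuit: V = 14.4 × 1500/(294 + 1500) = 12.0 V.
With the load, R_bot becomes R_bot‖R_L = 1277 Ω, so V = 14.4 × 1277/1571 = 11.7 V.

Unloaded: 12.0 V; loaded: 11.7 V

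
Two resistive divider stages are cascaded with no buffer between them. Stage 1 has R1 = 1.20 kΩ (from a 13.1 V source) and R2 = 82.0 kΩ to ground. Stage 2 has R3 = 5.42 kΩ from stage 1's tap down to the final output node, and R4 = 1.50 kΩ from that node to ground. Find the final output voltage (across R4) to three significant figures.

Stage 2 presents R3+R4 = 6.920 kΩ as a load on stage 1's tap.
Stage 1's lower leg becomes R2‖(R3+R4) = 6.381 kΩ, so V_mid = 13.1 × 6.381/7.581 = 11.03 V.
Stage 2 is itself unloaded: V_out = V_mid × R4/(R3+R4) = 11.03 × 1.50/6.920 = 2.39 V.

V_out ≈ 2.39 V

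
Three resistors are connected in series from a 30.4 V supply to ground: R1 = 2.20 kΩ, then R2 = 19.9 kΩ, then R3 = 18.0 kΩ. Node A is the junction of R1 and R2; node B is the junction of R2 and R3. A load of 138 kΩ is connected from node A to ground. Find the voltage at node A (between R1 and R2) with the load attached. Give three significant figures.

Below node A the series string R2+R3 = 37.90 kΩ sits in parallel with the 138 kΩ load: 29.73 kΩ.
V_A = 30.4 × 29.73/(2.20 + 29.73) = 28.3 V.

V ≈ 28.3 V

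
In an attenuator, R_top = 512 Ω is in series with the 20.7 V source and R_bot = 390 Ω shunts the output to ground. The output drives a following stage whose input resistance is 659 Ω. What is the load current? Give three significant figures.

R_bot‖R_L = 245.0 Ω; V_out = 20.7 × 245.0/757.0 = 6.700 V.
I_L = V_out / R_L = 6.700 / 659 Ω = 10.2 mA.

I_L ≈ 10.2 mA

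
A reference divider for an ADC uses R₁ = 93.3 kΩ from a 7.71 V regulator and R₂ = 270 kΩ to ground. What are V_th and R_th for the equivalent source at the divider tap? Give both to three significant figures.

V_th = 5.73 V, R_th = 69.3 kΩ

V_th is the open-circuit tap voltage: 7.71 × 270/(93.3 + 270) = 5.73 V.
With the supply zeroed, R₁ and R₂ appear in parallel from the tap: R_th = R₁‖R₂ = (93.3 × 270)/363.3 = 69.3 kΩ.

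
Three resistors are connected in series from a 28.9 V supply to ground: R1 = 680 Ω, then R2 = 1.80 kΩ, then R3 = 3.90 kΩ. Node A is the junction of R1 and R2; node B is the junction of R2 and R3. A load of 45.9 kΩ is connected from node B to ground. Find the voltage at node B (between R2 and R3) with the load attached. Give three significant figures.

At node B, R3 is in parallel with the load: R3‖R_L = 3595 Ω.
Below node A the resistance is R2 + (R3‖R_L) = 5395 Ω, so V_A = 28.9 × 5395/6075 = 25.66 V.
Then V_B = V_A × (R3‖R_L)/(R2 + R3‖R_L) = 25.66 × 3595/5395 = 17.1 V.

V ≈ 17.1 V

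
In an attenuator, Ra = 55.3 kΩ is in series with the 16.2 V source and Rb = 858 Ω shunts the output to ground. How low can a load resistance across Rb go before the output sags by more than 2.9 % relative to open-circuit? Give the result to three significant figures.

Output resistance R_th = Ra‖Rb = (55300 × 858)/56160 = 844.9 Ω.
The fractional drop is R_th/(R_th + R_L); requiring this ≤ 0.0290 gives R_L ≥ R_th(1/0.0290 − 1) = 844.9 × 33.48 = 28.3 kΩ.

R_L(min) ≈ 28.3 kΩ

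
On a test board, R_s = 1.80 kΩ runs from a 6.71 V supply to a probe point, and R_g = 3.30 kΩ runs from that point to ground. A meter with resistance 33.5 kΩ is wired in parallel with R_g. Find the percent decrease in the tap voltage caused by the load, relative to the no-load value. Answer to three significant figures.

The divider's output (Thévenin) resistance is R_s‖R_g = 1.165 kΩ.
Fractional drop under load = R_th/(R_th + R_L) = 1.165 / (1.165 + 33.5) = 0.03360.
So the output falls by 3.36 %.

3.36 %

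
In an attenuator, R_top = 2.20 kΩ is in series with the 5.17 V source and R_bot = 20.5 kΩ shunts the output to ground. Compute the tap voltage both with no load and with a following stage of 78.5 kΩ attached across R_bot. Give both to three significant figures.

Open-circuit: V = 5.17 × 20.5/(2.20 + 20.5) = 4.67 V.
With the load, R_bot becomes R_bot‖R_L = 16.26 kΩ, so V = 5.17 × 16.26/18.46 = 4.55 V.

Unloaded: 4.67 V; loaded: 4.55 V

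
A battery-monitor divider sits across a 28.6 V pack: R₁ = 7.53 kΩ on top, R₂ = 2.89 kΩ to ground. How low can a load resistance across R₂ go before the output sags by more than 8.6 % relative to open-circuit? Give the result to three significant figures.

Output resistance R_th = R₁‖R₂ = (7.53 × 2.89)/10.42 = 2.088 kΩ.
The fractional drop is R_th/(R_th + R_L); requiring this ≤ 0.0860 gives R_L ≥ R_th(1/0.0860 − 1) = 2.088 × 10.63 = 22.2 kΩ.

R_L(min) ≈ 22.2 kΩ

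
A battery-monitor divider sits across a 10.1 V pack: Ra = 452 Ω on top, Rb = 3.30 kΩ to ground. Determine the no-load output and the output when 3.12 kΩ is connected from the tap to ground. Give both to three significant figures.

Open-circuit: V = 10.1 × 3300/(452 + 3300) = 8.88 V.
With the load, Rb becomes Rb‖R_L = 1604 Ω, so V = 10.1 × 1604/2056 = 7.88 V.

Unloaded: 8.88 V; loaded: 7.88 V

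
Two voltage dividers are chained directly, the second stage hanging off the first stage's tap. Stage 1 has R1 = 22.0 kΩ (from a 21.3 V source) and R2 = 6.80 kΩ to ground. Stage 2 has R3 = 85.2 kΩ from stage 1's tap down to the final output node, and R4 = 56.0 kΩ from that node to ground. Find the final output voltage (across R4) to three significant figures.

Stage 2 presents R3+R4 = 141.2 kΩ as a load on stage 1's tap.
Stage 1's lower leg becomes R2‖(R3+R4) = 6.488 kΩ, so V_mid = 21.3 × 6.488/28.49 = 4.851 V.
Stage 2 is itself unloaded: V_out = V_mid × R4/(R3+R4) = 4.851 × 56.0/141.2 = 1.92 V.

V_out ≈ 1.92 V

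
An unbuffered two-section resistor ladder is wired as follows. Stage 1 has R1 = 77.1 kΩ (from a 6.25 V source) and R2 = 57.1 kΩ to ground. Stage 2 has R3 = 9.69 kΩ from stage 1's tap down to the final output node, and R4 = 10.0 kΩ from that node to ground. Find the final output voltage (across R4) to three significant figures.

V_out ≈ 0.507 V

Stage 2 presents R3+R4 = 19.69 kΩ as a load on stage 1's tap.
Stage 1's lower leg becomes R2‖(R3+R4) = 14.64 kΩ, so V_mid = 6.25 × 14.64/91.74 = 0.9975 V.
Stage 2 is itself unloaded: V_out = V_mid × R4/(R3+R4) = 0.9975 × 10.0/19.69 = 0.507 V.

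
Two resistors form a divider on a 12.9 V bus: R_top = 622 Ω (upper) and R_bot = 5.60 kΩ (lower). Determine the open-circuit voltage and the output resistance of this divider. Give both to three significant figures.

V_th is the open-circuit tap voltage: 12.9 × 5600/(622 + 5600) = 11.6 V.
With the supply zeroed, R_top and R_bot appear in parallel from the tap: R_th = R_top‖R_bot = (622 × 5600)/6222 = 560 Ω.

V_th = 11.6 V, R_th = 560 Ω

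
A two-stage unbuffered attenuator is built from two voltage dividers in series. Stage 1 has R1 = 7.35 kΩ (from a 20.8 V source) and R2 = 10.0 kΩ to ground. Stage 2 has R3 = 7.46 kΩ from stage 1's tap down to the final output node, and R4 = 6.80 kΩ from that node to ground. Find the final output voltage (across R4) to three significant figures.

Stage 2 presents R3+R4 = 14.26 kΩ as a load on stage 1's tap.
Stage 1's lower leg becomes R2‖(R3+R4) = 5.878 kΩ, so V_mid = 20.8 × 5.878/13.23 = 9.243 V.
Stage 2 is itself unloaded: V_out = V_mid × R4/(R3+R4) = 9.243 × 6.80/14.26 = 4.41 V.

V_out ≈ 4.41 V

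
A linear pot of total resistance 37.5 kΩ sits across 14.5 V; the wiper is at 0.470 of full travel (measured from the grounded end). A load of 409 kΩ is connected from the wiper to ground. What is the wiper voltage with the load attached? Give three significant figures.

V ≈ 6.66 V

The wiper splits the pot into (1−α)R = 19.88 kΩ above and αR = 17.62 kΩ below.
Lower section ‖ load = 16.90 kΩ.
V_wiper = 14.5 × 16.90/(19.88 + 16.90) = 6.66 V.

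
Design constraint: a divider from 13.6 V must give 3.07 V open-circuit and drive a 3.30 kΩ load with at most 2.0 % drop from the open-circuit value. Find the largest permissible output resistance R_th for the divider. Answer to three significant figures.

R_th ≤ 67.3 Ω

Loading drop = R_th/(R_th + R_L) ≤ 0.0200, so R_th ≤ R_L · ε/(1−ε) = 3.30 kΩ × 0.0200/0.9800 = 67.3 Ω.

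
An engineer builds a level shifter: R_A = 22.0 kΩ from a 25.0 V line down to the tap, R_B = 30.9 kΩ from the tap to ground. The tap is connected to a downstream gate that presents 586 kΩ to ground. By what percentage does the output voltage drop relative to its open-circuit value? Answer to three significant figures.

The divider's output (Thévenin) resistance is R_A‖R_B = 12.85 kΩ.
Fractional drop under load = R_th/(R_th + R_L) = 12.85 / (12.85 + 586) = 0.02146.
So the output falls by 2.15 %.

2.15 %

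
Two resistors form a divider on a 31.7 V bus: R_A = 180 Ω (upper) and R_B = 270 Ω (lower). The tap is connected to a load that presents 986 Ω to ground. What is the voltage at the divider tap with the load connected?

V_out ≈ 17.1 V

The load sits in parallel with R_B: R_B‖R_L = (270 × 986) / (270 + 986) = 212.0 Ω.
V_out = 31.7 × 212.0 / (180 + 212.0) = 31.7 × 212.0/392.0 = 17.1 V.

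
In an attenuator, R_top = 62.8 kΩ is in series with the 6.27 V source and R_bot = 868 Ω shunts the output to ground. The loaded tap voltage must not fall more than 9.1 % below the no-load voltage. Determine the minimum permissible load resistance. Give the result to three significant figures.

R_L(min) ≈ 8.55 kΩ

Output resistance R_th = R_top‖R_bot = (62800 × 868)/63670 = 856.2 Ω.
The fractional drop is R_th/(R_th + R_L); requiring this ≤ 0.0910 gives R_L ≥ R_th(1/0.0910 − 1) = 856.2 × 9.989 = 8.55 kΩ.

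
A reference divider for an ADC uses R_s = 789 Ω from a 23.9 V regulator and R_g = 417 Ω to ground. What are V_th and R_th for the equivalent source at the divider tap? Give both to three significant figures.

V_th is the open-circuit tap voltage: 23.9 × 417/(789 + 417) = 8.26 V.
With the supply zeroed, R_s and R_g appear in parallel from the tap: R_th = R_s‖R_g = (789 × 417)/1206 = 273 Ω.

V_th = 8.26 V, R_th = 273 Ω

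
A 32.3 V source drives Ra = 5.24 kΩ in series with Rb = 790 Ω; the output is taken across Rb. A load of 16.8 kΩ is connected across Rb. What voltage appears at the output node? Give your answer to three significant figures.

The load sits in parallel with Rb: Rb‖R_L = (790 × 16800) / (790 + 16800) = 754.5 Ω.
V_out = 32.3 × 754.5 / (5240 + 754.5) = 32.3 × 754.5/5995 = 4.07 V.

V_out ≈ 4.07 V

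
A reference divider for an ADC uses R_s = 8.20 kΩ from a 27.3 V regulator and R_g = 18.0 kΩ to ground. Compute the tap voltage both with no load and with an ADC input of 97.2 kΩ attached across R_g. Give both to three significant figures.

Open-circuit: V = 27.3 × 18.0/(8.20 + 18.0) = 18.8 V.
With the load, R_g becomes R_g‖R_L = 15.19 kΩ, so V = 27.3 × 15.19/23.39 = 17.7 V.

Unloaded: 18.8 V; loaded: 17.7 V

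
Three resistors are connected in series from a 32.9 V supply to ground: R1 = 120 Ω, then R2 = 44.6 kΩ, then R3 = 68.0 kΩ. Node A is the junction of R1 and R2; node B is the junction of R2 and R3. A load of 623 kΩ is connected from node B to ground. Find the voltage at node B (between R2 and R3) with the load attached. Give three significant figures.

V ≈ 19.0 V

At node B, R3 is in parallel with the load: R3‖R_L = 61310 Ω.
Below node A the resistance is R2 + (R3‖R_L) = 105900 Ω, so V_A = 32.9 × 105900/106000 = 32.86 V.
Then V_B = V_A × (R3‖R_L)/(R2 + R3‖R_L) = 32.86 × 61310/105900 = 19.0 V.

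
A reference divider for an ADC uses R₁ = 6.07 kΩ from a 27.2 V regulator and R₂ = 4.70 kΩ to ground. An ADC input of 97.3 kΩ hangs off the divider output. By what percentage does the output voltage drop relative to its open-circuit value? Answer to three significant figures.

2.65 %

The divider's output (Thévenin) resistance is R₁‖R₂ = 2.649 kΩ.
Fractional drop under load = R_th/(R_th + R_L) = 2.649 / (2.649 + 97.3) = 0.02650.
So the output falls by 2.65 %.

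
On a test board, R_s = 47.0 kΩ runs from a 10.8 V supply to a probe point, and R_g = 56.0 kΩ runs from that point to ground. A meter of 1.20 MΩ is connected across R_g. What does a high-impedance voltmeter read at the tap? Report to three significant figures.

The load sits in parallel with R_g: R_g‖R_L = (56.0 × 1200) / (56.0 + 1200) = 53.50 kΩ.
V_out = 10.8 × 53.50 / (47.0 + 53.50) = 10.8 × 53.50/100.5 = 5.75 V.

V_out ≈ 5.75 V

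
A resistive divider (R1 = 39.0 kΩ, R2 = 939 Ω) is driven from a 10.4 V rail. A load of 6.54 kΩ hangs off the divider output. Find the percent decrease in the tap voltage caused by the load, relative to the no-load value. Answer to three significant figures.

Unloaded V = 10.4 × 939/39940 = 0.24451 V.
Loaded: R2‖R_L = 821.1 Ω, giving V = 10.4 × 821.1/39820 = 0.21445 V.
Drop = (0.24451 − 0.21445) / 0.24451 = 12.3 %.

12.3 %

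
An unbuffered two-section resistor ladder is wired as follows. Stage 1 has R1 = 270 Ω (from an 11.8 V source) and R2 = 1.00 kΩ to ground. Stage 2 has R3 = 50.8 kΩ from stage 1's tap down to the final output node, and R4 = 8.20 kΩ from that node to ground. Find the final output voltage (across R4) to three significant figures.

V_out ≈ 1.29 V

Stage 2 presents R3+R4 = 59000 Ω as a load on stage 1's tap.
Stage 1's lower leg becomes R2‖(R3+R4) = 983.3 Ω, so V_mid = 11.8 × 983.3/1253 = 9.258 V.
Stage 2 is itself unloaded: V_out = V_mid × R4/(R3+R4) = 9.258 × 8200/59000 = 1.29 V.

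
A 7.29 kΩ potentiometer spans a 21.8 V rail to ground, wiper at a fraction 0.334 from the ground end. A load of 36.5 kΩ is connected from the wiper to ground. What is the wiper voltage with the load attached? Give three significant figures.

V ≈ 6.97 V

The wiper splits the pot into (1−α)R = 4.855 kΩ above and αR = 2.435 kΩ below.
Lower section ‖ load = 2.283 kΩ.
V_wiper = 21.8 × 2.283/(4.855 + 2.283) = 6.97 V.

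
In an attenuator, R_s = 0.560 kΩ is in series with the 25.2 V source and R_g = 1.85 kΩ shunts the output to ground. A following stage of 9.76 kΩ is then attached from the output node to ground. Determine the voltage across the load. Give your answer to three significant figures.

V_out ≈ 18.5 V

The load sits in parallel with R_g: R_g‖R_L = (1850 × 9760) / (1850 + 9760) = 1555 Ω.
V_out = 25.2 × 1555 / (560 + 1555) = 25.2 × 1555/2115 = 18.5 V.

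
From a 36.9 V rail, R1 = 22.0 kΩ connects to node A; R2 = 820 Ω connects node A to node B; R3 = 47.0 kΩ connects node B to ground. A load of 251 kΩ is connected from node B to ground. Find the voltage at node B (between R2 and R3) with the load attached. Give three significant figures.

At node B, R3 is in parallel with the load: R3‖R_L = 39590 Ω.
Below node A the resistance is R2 + (R3‖R_L) = 40410 Ω, so V_A = 36.9 × 40410/62410 = 23.89 V.
Then V_B = V_A × (R3‖R_L)/(R2 + R3‖R_L) = 23.89 × 39590/40410 = 23.4 V.

V ≈ 23.4 V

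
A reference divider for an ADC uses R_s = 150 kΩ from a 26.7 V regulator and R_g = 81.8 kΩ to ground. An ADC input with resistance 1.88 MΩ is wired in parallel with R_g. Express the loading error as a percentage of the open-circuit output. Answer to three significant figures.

2.74 %

The divider's output (Thévenin) resistance is R_s‖R_g = 52.93 kΩ.
Fractional drop under load = R_th/(R_th + R_L) = 52.93 / (52.93 + 1880) = 0.02739.
So the output falls by 2.74 %.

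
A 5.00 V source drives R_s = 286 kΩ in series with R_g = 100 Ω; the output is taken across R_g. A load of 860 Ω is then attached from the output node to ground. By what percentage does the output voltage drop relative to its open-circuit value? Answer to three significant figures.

10.4 %

Unloaded V = 5.00 × 100/286100 = 0.0017476 V.
Loaded: R_g‖R_L = 89.58 Ω, giving V = 5.00 × 89.58/286100 = 0.0015657 V.
Drop = (0.0017476 − 0.0015657) / 0.0017476 = 10.4 %.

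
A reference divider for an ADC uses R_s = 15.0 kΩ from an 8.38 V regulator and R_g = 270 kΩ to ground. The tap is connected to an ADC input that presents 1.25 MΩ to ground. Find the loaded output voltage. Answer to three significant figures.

V_out ≈ 7.85 V

The load sits in parallel with R_g: R_g‖R_L = (270 × 1250) / (270 + 1250) = 222.0 kΩ.
V_out = 8.38 × 222.0 / (15.0 + 222.0) = 8.38 × 222.0/237.0 = 7.85 V.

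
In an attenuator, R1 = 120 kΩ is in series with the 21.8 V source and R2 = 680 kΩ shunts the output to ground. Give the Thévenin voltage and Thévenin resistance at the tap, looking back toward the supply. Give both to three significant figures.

V_th = 18.5 V, R_th = 102 kΩ

V_th is the open-circuit tap voltage: 21.8 × 680/(120 + 680) = 18.5 V.
With the supply zeroed, R1 and R2 appear in parallel from the tap: R_th = R1‖R2 = (120 × 680)/800.0 = 102 kΩ.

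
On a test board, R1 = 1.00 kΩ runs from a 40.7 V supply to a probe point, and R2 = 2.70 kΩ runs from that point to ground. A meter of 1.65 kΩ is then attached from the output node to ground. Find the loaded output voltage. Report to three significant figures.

V_out ≈ 20.6 V

The load sits in parallel with R2: R2‖R_L = (2.70 × 1.65) / (2.70 + 1.65) = 1.024 kΩ.
V_out = 40.7 × 1.024 / (1.00 + 1.024) = 40.7 × 1.024/2.024 = 20.6 V.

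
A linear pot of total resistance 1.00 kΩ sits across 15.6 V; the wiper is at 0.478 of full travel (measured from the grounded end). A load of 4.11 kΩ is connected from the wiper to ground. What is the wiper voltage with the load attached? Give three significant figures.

V ≈ 7.03 V

The wiper splits the pot into (1−α)R = 522.0 Ω above and αR = 478.0 Ω below.
Lower section ‖ load = 428.2 Ω.
V_wiper = 15.6 × 428.2/(522.0 + 428.2) = 7.03 V.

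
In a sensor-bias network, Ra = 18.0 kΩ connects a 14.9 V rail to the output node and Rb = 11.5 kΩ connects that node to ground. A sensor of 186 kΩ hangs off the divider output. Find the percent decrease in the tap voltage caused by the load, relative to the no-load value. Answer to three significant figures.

3.64 %

The divider's output (Thévenin) resistance is Ra‖Rb = 7.017 kΩ.
Fractional drop under load = R_th/(R_th + R_L) = 7.017 / (7.017 + 186) = 0.03635.
So the output falls by 3.64 %.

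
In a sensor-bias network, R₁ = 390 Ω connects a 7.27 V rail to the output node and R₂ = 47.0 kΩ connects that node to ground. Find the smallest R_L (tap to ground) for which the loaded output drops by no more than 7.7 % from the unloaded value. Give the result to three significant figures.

Output resistance R_th = R₁‖R₂ = (390 × 47000)/47390 = 386.8 Ω.
The fractional drop is R_th/(R_th + R_L); requiring this ≤ 0.0770 gives R_L ≥ R_th(1/0.0770 − 1) = 386.8 × 11.99 = 4.64 kΩ.

R_L(min) ≈ 4.64 kΩ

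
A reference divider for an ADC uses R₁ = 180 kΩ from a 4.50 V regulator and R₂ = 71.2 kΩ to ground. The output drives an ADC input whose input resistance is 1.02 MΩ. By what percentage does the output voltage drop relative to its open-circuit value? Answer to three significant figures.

The divider's output (Thévenin) resistance is R₁‖R₂ = 51.02 kΩ.
Fractional drop under load = R_th/(R_th + R_L) = 51.02 / (51.02 + 1020) = 0.04764.
So the output falls by 4.76 %.

4.76 %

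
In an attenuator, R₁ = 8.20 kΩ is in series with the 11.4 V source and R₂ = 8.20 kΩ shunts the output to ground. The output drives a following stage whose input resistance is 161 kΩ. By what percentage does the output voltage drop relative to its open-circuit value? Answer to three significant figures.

2.48 %

The divider's output (Thévenin) resistance is R₁‖R₂ = 4.100 kΩ.
Fractional drop under load = R_th/(R_th + R_L) = 4.100 / (4.100 + 161) = 0.02483.
So the output falls by 2.48 %.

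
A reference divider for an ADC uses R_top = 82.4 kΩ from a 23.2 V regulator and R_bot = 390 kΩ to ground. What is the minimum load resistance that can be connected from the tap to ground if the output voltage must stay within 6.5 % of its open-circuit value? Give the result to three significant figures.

Output resistance R_th = R_top‖R_bot = (82.4 × 390)/472.4 = 68.03 kΩ.
The fractional drop is R_th/(R_th + R_L); requiring this ≤ 0.0650 gives R_L ≥ R_th(1/0.0650 − 1) = 68.03 × 14.38 = 979 kΩ.

R_L(min) ≈ 979 kΩ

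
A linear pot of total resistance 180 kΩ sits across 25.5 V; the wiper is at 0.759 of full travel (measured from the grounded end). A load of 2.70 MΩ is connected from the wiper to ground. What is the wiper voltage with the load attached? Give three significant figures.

The wiper splits the pot into (1−α)R = 43.38 kΩ above and αR = 136.6 kΩ below.
Lower section ‖ load = 130.0 kΩ.
V_wiper = 25.5 × 130.0/(43.38 + 130.0) = 19.1 V.

V ≈ 19.1 V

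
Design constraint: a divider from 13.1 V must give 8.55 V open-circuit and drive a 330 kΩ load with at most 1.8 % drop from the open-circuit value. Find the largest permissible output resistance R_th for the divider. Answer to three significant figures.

Loading drop = R_th/(R_th + R_L) ≤ 0.0180, so R_th ≤ R_L · ε/(1−ε) = 330 kΩ × 0.0180/0.9820 = 6.05 kΩ.

R_th ≤ 6.05 kΩ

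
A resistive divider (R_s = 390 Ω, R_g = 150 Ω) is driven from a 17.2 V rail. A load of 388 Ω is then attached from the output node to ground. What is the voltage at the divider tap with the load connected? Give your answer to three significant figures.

V_out ≈ 3.73 V

The load sits in parallel with R_g: R_g‖R_L = (150 × 388) / (150 + 388) = 108.2 Ω.
V_out = 17.2 × 108.2 / (390 + 108.2) = 17.2 × 108.2/498.2 = 3.73 V.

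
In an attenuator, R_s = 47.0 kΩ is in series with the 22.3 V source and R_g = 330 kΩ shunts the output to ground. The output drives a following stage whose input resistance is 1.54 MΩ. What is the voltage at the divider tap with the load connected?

The load sits in parallel with R_g: R_g‖R_L = (330 × 1540) / (330 + 1540) = 271.8 kΩ.
V_out = 22.3 × 271.8 / (47.0 + 271.8) = 22.3 × 271.8/318.8 = 19.0 V.

V_out ≈ 19.0 V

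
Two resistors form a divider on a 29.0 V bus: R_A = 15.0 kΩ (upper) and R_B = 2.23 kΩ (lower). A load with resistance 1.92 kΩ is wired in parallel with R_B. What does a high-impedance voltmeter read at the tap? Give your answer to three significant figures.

V_out ≈ 1.87 V

The load sits in parallel with R_B: R_B‖R_L = (2.23 × 1.92) / (2.23 + 1.92) = 1.032 kΩ.
V_out = 29.0 × 1.032 / (15.0 + 1.032) = 29.0 × 1.032/16.03 = 1.87 V.
(Unloaded it would have been 3.75 V.)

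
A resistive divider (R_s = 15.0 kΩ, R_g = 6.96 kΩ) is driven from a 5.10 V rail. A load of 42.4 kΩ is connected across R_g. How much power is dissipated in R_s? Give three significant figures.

P ≈ 0.886 mW

Total resistance from the source is R_s + (R_g‖R_L) = 20.98 kΩ, so I = 5.10/20.98 kΩ = 0.2431 mA.
P = I²·R_s = (0.2431 mA)² × 15.0 kΩ = 0.886 mW.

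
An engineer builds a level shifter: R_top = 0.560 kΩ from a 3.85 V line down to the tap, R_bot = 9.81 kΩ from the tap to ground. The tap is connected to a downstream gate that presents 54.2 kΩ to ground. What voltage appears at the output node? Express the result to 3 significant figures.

The load sits in parallel with R_bot: R_bot‖R_L = (9810 × 54200) / (9810 + 54200) = 8307 Ω.
V_out = 3.85 × 8307 / (560 + 8307) = 3.85 × 8307/8867 = 3.61 V.

V_out ≈ 3.61 V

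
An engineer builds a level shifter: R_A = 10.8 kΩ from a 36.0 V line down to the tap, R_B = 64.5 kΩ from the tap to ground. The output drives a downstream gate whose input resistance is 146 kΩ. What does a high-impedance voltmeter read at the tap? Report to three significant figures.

The load sits in parallel with R_B: R_B‖R_L = (64.5 × 146) / (64.5 + 146) = 44.74 kΩ.
V_out = 36.0 × 44.74 / (10.8 + 44.74) = 36.0 × 44.74/55.54 = 29.0 V.

V_out ≈ 29.0 V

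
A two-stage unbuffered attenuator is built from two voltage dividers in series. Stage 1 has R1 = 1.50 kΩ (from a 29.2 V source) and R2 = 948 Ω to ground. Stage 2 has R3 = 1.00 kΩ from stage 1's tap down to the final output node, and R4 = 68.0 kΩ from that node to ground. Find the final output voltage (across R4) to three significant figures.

Stage 2 presents R3+R4 = 69000 Ω as a load on stage 1's tap.
Stage 1's lower leg becomes R2‖(R3+R4) = 935.2 Ω, so V_mid = 29.2 × 935.2/2435 = 11.21 V.
Stage 2 is itself unloaded: V_out = V_mid × R4/(R3+R4) = 11.21 × 68000/69000 = 11.1 V.

V_out ≈ 11.1 V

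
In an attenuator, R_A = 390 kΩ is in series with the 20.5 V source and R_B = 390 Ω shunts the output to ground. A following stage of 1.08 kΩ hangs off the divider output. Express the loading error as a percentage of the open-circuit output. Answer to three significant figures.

26.5 %

The divider's output (Thévenin) resistance is R_A‖R_B = 389.6 Ω.
Fractional drop under load = R_th/(R_th + R_L) = 389.6 / (389.6 + 1080) = 0.2651.
So the output falls by 26.5 %.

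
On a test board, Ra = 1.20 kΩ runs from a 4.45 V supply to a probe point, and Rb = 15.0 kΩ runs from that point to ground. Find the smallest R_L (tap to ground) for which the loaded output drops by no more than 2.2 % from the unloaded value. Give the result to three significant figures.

R_L(min) ≈ 49.4 kΩ

Output resistance R_th = Ra‖Rb = (1.20 × 15.0)/16.20 = 1.111 kΩ.
The fractional drop is R_th/(R_th + R_L); requiring this ≤ 0.0220 gives R_L ≥ R_th(1/0.0220 − 1) = 1.111 × 44.45 = 49.4 kΩ.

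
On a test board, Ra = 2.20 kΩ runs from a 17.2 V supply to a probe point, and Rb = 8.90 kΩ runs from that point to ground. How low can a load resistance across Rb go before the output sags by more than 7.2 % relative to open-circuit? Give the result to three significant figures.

Output resistance R_th = Ra‖Rb = (2.20 × 8.90)/11.10 = 1.764 kΩ.
The fractional drop is R_th/(R_th + R_L); requiring this ≤ 0.0720 gives R_L ≥ R_th(1/0.0720 − 1) = 1.764 × 12.89 = 22.7 kΩ.

R_L(min) ≈ 22.7 kΩ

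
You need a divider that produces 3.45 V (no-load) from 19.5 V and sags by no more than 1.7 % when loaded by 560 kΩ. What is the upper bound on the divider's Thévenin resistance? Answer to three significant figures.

R_th ≤ 9.68 kΩ

Loading drop = R_th/(R_th + R_L) ≤ 0.0170, so R_th ≤ R_L · ε/(1−ε) = 560 kΩ × 0.0170/0.9830 = 9.68 kΩ.
(Any R1, R2 with R2/(R1+R2) = 0.177 and R1‖R2 ≤ 9.68 kΩ will meet the spec.)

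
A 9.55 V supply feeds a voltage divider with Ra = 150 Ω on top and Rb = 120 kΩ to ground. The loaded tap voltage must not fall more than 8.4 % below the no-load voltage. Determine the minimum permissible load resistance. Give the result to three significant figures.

R_L(min) ≈ 1.63 kΩ

Output resistance R_th = Ra‖Rb = (150 × 120000)/120200 = 149.8 Ω.
The fractional drop is R_th/(R_th + R_L); requiring this ≤ 0.0840 gives R_L ≥ R_th(1/0.0840 − 1) = 149.8 × 10.90 = 1.63 kΩ.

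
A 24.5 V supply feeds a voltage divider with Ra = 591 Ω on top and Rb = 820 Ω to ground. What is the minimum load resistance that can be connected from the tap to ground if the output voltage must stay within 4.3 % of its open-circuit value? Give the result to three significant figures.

R_L(min) ≈ 7.64 kΩ

Output resistance R_th = Ra‖Rb = (591 × 820)/1411 = 343.5 Ω.
The fractional drop is R_th/(R_th + R_L); requiring this ≤ 0.0430 gives R_L ≥ R_th(1/0.0430 − 1) = 343.5 × 22.26 = 7.64 kΩ.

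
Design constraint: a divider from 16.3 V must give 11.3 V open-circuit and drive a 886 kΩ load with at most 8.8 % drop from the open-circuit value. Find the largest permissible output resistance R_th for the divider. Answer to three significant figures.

Loading drop = R_th/(R_th + R_L) ≤ 0.0880, so R_th ≤ R_L · ε/(1−ε) = 886 kΩ × 0.0880/0.9120 = 85.5 kΩ.
(Any R1, R2 with R2/(R1+R2) = 0.693 and R1‖R2 ≤ 85.5 kΩ will meet the spec.)

R_th ≤ 85.5 kΩ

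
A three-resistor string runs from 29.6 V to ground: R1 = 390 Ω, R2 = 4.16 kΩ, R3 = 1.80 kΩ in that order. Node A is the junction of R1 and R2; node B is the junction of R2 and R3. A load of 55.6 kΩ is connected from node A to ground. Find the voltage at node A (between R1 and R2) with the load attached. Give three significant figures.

V ≈ 27.6 V

Below node A the series string R2+R3 = 5960 Ω sits in parallel with the 55600 Ω load: 5383 Ω.
V_A = 29.6 × 5383/(390 + 5383) = 27.6 V.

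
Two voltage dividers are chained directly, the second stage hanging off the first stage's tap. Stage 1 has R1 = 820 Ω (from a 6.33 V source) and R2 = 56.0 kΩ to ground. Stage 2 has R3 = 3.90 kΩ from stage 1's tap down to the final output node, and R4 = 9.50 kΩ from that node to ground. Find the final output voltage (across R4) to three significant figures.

V_out ≈ 4.17 V

Stage 2 presents R3+R4 = 13400 Ω as a load on stage 1's tap.
Stage 1's lower leg becomes R2‖(R3+R4) = 10810 Ω, so V_mid = 6.33 × 10810/11630 = 5.884 V.
Stage 2 is itself unloaded: V_out = V_mid × R4/(R3+R4) = 5.884 × 9500/13400 = 4.17 V.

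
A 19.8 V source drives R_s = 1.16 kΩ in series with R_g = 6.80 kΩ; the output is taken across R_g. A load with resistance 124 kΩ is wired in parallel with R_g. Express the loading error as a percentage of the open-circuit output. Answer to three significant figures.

The divider's output (Thévenin) resistance is R_s‖R_g = 0.9910 kΩ.
Fractional drop under load = R_th/(R_th + R_L) = 0.9910 / (0.9910 + 124) = 0.007928.
So the output falls by 0.793 %.

0.793 %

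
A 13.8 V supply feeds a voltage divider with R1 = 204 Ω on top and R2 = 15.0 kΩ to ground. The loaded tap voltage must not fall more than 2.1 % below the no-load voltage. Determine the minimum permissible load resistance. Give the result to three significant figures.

Output resistance R_th = R1‖R2 = (204 × 15000)/15200 = 201.3 Ω.
The fractional drop is R_th/(R_th + R_L); requiring this ≤ 0.0210 gives R_L ≥ R_th(1/0.0210 − 1) = 201.3 × 46.62 = 9.38 kΩ.

R_L(min) ≈ 9.38 kΩ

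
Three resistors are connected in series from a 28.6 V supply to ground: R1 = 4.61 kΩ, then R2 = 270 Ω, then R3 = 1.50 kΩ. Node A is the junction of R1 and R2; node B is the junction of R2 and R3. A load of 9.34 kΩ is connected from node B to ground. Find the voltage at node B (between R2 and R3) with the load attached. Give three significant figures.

At node B, R3 is in parallel with the load: R3‖R_L = 1292 Ω.
Below node A the resistance is R2 + (R3‖R_L) = 1562 Ω, so V_A = 28.6 × 1562/6172 = 7.240 V.
Then V_B = V_A × (R3‖R_L)/(R2 + R3‖R_L) = 7.240 × 1292/1562 = 5.99 V.

V ≈ 5.99 V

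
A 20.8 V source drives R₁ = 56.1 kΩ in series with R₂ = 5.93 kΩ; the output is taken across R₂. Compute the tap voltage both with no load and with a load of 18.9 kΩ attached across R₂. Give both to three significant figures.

Open-circuit: V = 20.8 × 5.93/(56.1 + 5.93) = 1.99 V.
With the load, R₂ becomes R₂‖R_L = 4.514 kΩ, so V = 20.8 × 4.514/60.61 = 1.55 V.

Unloaded: 1.99 V; loaded: 1.55 V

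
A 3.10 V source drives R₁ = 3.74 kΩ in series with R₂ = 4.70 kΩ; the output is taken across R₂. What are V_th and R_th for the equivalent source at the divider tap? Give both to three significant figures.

V_th is the open-circuit tap voltage: 3.10 × 4.70/(3.74 + 4.70) = 1.73 V.
With the supply zeroed, R₁ and R₂ appear in parallel from the tap: R_th = R₁‖R₂ = (3.74 × 4.70)/8.440 = 2.08 kΩ.

V_th = 1.73 V, R_th = 2.08 kΩ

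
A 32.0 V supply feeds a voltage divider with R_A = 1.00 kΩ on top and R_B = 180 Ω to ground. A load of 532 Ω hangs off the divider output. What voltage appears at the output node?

The load sits in parallel with R_B: R_B‖R_L = (180 × 532) / (180 + 532) = 134.5 Ω.
V_out = 32.0 × 134.5 / (1000 + 134.5) = 32.0 × 134.5/1134 = 3.79 V.
(Unloaded it would have been 4.88 V.)

V_out ≈ 3.79 V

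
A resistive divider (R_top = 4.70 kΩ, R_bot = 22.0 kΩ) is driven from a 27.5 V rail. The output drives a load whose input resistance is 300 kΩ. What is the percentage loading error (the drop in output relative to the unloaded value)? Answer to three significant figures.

The divider's output (Thévenin) resistance is R_top‖R_bot = 3.873 kΩ.
Fractional drop under load = R_th/(R_th + R_L) = 3.873 / (3.873 + 300) = 0.01274.
So the output falls by 1.27 %.

1.27 %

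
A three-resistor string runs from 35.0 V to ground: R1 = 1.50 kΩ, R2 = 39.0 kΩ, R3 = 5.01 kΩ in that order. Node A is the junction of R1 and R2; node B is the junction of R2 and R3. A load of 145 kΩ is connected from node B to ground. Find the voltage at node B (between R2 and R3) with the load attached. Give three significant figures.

At node B, R3 is in parallel with the load: R3‖R_L = 4.843 kΩ.
Below node A the resistance is R2 + (R3‖R_L) = 43.84 kΩ, so V_A = 35.0 × 43.84/45.34 = 33.84 V.
Then V_B = V_A × (R3‖R_L)/(R2 + R3‖R_L) = 33.84 × 4.843/43.84 = 3.74 V.

V ≈ 3.74 V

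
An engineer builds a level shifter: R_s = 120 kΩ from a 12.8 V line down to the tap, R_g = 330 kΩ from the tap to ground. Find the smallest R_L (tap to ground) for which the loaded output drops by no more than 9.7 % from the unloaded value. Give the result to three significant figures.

R_L(min) ≈ 819 kΩ

Output resistance R_th = R_s‖R_g = (120 × 330)/450.0 = 88.00 kΩ.
The fractional drop is R_th/(R_th + R_L); requiring this ≤ 0.0970 gives R_L ≥ R_th(1/0.0970 − 1) = 88.00 × 9.309 = 819 kΩ.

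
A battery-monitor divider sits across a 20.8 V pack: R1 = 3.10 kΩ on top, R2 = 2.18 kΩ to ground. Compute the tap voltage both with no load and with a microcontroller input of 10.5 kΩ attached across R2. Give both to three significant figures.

Open-circuit: V = 20.8 × 2.18/(3.10 + 2.18) = 8.59 V.
With the load, R2 becomes R2‖R_L = 1.805 kΩ, so V = 20.8 × 1.805/4.905 = 7.65 V.

Unloaded: 8.59 V; loaded: 7.65 V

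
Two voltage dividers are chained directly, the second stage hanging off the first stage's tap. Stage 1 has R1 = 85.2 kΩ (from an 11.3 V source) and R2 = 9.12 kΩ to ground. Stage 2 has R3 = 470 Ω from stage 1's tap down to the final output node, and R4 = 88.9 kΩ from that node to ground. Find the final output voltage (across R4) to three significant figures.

Stage 2 presents R3+R4 = 89370 Ω as a load on stage 1's tap.
Stage 1's lower leg becomes R2‖(R3+R4) = 8276 Ω, so V_mid = 11.3 × 8276/93480 = 1.000 V.
Stage 2 is itself unloaded: V_out = V_mid × R4/(R3+R4) = 1.000 × 88900/89370 = 0.995 V.

V_out ≈ 0.995 V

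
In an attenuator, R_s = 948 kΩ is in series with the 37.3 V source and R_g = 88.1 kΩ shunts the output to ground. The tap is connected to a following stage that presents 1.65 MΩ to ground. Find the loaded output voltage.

V_out ≈ 3.02 V

The load sits in parallel with R_g: R_g‖R_L = (88.1 × 1650) / (88.1 + 1650) = 83.63 kΩ.
V_out = 37.3 × 83.63 / (948 + 83.63) = 37.3 × 83.63/1032 = 3.02 V.
(Unloaded it would have been 3.17 V.)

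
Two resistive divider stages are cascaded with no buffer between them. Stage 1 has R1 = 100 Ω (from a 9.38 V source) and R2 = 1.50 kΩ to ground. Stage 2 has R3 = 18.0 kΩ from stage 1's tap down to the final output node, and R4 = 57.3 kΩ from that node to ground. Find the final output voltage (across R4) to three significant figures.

V_out ≈ 6.68 V

Stage 2 presents R3+R4 = 75300 Ω as a load on stage 1's tap.
Stage 1's lower leg becomes R2‖(R3+R4) = 1471 Ω, so V_mid = 9.38 × 1471/1571 = 8.783 V.
Stage 2 is itself unloaded: V_out = V_mid × R4/(R3+R4) = 8.783 × 57300/75300 = 6.68 V.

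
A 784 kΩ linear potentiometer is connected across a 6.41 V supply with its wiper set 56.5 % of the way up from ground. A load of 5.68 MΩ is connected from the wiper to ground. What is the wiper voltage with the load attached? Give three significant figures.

V ≈ 3.50 V

The wiper splits the pot into (1−α)R = 341.0 kΩ above and αR = 443.0 kΩ below.
Lower section ‖ load = 410.9 kΩ.
V_wiper = 6.41 × 410.9/(341.0 + 410.9) = 3.50 V.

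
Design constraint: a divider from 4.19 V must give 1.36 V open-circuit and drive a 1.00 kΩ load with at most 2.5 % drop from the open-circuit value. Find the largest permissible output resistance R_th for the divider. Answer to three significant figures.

Loading drop = R_th/(R_th + R_L) ≤ 0.0250, so R_th ≤ R_L · ε/(1−ε) = 1.00 kΩ × 0.0250/0.9750 = 25.6 Ω.
(Any R1, R2 with R2/(R1+R2) = 0.325 and R1‖R2 ≤ 25.6 Ω will meet the spec.)

R_th ≤ 25.6 Ω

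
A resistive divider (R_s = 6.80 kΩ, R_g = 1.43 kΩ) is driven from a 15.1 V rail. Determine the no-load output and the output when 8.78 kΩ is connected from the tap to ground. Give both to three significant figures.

Unloaded: 2.62 V; loaded: 2.31 V

Open-circuit: V = 15.1 × 1.43/(6.80 + 1.43) = 2.62 V.
With the load, R_g becomes R_g‖R_L = 1.230 kΩ, so V = 15.1 × 1.230/8.030 = 2.31 V.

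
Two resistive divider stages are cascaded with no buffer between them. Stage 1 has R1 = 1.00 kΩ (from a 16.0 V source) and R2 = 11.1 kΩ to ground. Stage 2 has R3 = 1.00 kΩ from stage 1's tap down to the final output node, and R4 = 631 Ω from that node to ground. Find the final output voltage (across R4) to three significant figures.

Stage 2 presents R3+R4 = 1631 Ω as a load on stage 1's tap.
Stage 1's lower leg becomes R2‖(R3+R4) = 1422 Ω, so V_mid = 16.0 × 1422/2422 = 9.394 V.
Stage 2 is itself unloaded: V_out = V_mid × R4/(R3+R4) = 9.394 × 631/1631 = 3.63 V.

V_out ≈ 3.63 V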